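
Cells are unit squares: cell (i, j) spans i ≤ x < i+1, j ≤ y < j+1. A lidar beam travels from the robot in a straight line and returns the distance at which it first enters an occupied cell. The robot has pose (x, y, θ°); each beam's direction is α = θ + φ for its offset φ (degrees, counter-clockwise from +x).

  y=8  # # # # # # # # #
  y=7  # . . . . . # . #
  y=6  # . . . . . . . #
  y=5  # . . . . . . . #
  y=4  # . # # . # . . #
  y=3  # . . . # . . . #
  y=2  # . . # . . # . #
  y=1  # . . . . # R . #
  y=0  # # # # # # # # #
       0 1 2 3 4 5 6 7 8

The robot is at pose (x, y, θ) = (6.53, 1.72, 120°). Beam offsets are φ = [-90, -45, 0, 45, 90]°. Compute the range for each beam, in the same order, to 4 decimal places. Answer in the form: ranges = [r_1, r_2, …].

ranges = [1.6974, 0.2899, 0.3233, 0.5487, 0.6120]

beam 1: φ=-90°, α=30°
  direction (0.8660, 0.5000); cell (6,1); t to first gridline: x 0.5427, y 0.5600 (then +1.1547 / +2.0000)
    (7,1) via x @ 0.5427
    (7,2) via y @ 0.5600
    (8,2) via x @ 1.6974  # hit
  → r_1 = 1.6974
beam 2: φ=-45°, α=75°
  direction (0.2588, 0.9659); cell (6,1); t to first gridline: x 1.8159, y 0.2899 (then +3.8637 / +1.0353)
    (6,2) via y @ 0.2899  # hit
  → r_2 = 0.2899
beam 3: φ=0°, α=120°
  direction (-0.5000, 0.8660); cell (6,1); t to first gridline: x 1.0600, y 0.3233 (then +2.0000 / +1.1547)
    (6,2) via y @ 0.3233  # hit
  → r_3 = 0.3233
beam 4: φ=45°, α=165°
  direction (-0.9659, 0.2588); cell (6,1); t to first gridline: x 0.5487, y 1.0818 (then +1.0353 / +3.8637)
    (5,1) via x @ 0.5487  # hit
  → r_4 = 0.5487
beam 5: φ=90°, α=210°
  direction (-0.8660, -0.5000); cell (6,1); t to first gridline: x 0.6120, y 1.4400 (then +1.1547 / +2.0000)
    (5,1) via x @ 0.6120  # hit
  → r_5 = 0.6120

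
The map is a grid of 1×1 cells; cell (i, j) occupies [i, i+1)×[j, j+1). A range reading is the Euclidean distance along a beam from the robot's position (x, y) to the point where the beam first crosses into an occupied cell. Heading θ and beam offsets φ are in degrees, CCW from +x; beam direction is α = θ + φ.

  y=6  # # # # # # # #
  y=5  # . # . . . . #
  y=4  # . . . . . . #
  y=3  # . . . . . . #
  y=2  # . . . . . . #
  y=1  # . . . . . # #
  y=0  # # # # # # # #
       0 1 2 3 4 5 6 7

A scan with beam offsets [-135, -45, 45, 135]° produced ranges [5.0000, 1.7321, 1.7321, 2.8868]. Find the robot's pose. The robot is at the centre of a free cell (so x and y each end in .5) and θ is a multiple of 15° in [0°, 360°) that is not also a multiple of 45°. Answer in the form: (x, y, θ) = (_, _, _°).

Enumerate (i+0.5, j+0.5, θ) over the 28 free cells and 16 admissible headings. For each, cast all 4 beams and compare to the given ranges.
  (4.5, 3.5, 300°): beam 1 = 3.6235 ≠ 5.0000 ✗
  (5.5, 3.5, 75°): beam 1 = 1.7321 ≠ 5.0000 ✗
  (1.5, 4.5, 345°): beam 1 = 0.5774 ≠ 5.0000 ✗
  …
  (5.5, 3.5, 345°): r_1=5.0000, r_2=1.7321, r_3=1.7321, r_4=2.8868 — all match ✓
Only this pose fits every beam.

(x, y, θ) = (5.5, 3.5, 345°)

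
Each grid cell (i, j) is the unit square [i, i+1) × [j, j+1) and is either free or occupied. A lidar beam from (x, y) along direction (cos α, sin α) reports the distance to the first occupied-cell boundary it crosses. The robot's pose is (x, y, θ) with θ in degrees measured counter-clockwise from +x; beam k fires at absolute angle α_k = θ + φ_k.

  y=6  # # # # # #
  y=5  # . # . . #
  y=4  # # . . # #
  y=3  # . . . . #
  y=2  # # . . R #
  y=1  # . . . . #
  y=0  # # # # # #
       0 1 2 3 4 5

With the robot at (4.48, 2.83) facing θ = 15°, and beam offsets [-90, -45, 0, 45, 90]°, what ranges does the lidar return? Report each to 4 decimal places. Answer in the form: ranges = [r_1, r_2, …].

beam 1: φ=-90°, α=285°
  cosα=0.2588 sinα=-0.9659 | (4,2) | tMaxX 2.0091 tMaxY 0.8593 | tΔX 3.8637 tΔY 1.0353
    t=0.8593 [y] (4,1)
    t=1.8946 [y] (4,0) — stop
  → r_1 = 1.8946
beam 2: φ=-45°, α=330°
  cosα=0.8660 sinα=-0.5000 | (4,2) | tMaxX 0.6004 tMaxY 1.6600 | tΔX 1.1547 tΔY 2.0000
    t=0.6004 [x] (5,2) — stop
  → r_2 = 0.6004
beam 3: φ=0°, α=15°
  cosα=0.9659 sinα=0.2588 | (4,2) | tMaxX 0.5383 tMaxY 0.6568 | tΔX 1.0353 tΔY 3.8637
    t=0.5383 [x] (5,2) — stop
  → r_3 = 0.5383
beam 4: φ=45°, α=60°
  cosα=0.5000 sinα=0.8660 | (4,2) | tMaxX 1.0400 tMaxY 0.1963 | tΔX 2.0000 tΔY 1.1547
    t=0.1963 [y] (4,3)
    t=1.0400 [x] (5,3) — stop
  → r_4 = 1.0400
beam 5: φ=90°, α=105°
  cosα=-0.2588 sinα=0.9659 | (4,2) | tMaxX 1.8546 tMaxY 0.1760 | tΔX 3.8637 tΔY 1.0353
    t=0.1760 [y] (4,3)
    t=1.2113 [y] (4,4) — stop
  → r_5 = 1.2113

ranges = [1.8946, 0.6004, 0.5383, 1.0400, 1.2113]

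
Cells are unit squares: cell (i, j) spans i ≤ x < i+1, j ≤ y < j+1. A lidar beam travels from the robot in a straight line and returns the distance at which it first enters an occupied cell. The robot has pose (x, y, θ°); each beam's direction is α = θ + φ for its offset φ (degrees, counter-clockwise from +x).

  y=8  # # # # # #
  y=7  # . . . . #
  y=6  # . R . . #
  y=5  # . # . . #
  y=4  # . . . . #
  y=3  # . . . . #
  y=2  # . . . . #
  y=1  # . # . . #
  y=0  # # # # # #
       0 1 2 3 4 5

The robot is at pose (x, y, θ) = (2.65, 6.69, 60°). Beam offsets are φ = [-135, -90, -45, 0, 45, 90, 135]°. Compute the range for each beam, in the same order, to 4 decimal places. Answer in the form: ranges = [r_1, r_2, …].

ranges = [0.7143, 2.7135, 2.4329, 1.5127, 1.3562, 1.9053, 1.7082]

beam 1: φ=-135°, α=285°
  d=(0.2588,-0.9659)  start (2,6)  tX=1.3523 tY=0.7143  stride 1/|dx|=3.8637 1/|dy|=1.0353
    cross y-line → (2,5), t=0.7143 (wall)
  → r_1 = 0.7143
beam 2: φ=-90°, α=330°
  d=(0.8660,-0.5000)  start (2,6)  tX=0.4041 tY=1.3800  stride 1/|dx|=1.1547 1/|dy|=2.0000
    cross x-line → (3,6), t=0.4041
    cross y-line → (3,5), t=1.3800
    cross x-line → (4,5), t=1.5588
    cross x-line → (5,5), t=2.7135 (wall)
  → r_2 = 2.7135
beam 3: φ=-45°, α=15°
  d=(0.9659,0.2588)  start (2,6)  tX=0.3623 tY=1.1977  stride 1/|dx|=1.0353 1/|dy|=3.8637
    cross x-line → (3,6), t=0.3623
    cross y-line → (3,7), t=1.1977
    cross x-line → (4,7), t=1.3976
    cross x-line → (5,7), t=2.4329 (wall)
  → r_3 = 2.4329
beam 4: φ=0°, α=60°
  d=(0.5000,0.8660)  start (2,6)  tX=0.7000 tY=0.3580  stride 1/|dx|=2.0000 1/|dy|=1.1547
    cross y-line → (2,7), t=0.3580
    cross x-line → (3,7), t=0.7000
    cross y-line → (3,8), t=1.5127 (wall)
  → r_4 = 1.5127
beam 5: φ=45°, α=105°
  d=(-0.2588,0.9659)  start (2,6)  tX=2.5114 tY=0.3209  stride 1/|dx|=3.8637 1/|dy|=1.0353
    cross y-line → (2,7), t=0.3209
    cross y-line → (2,8), t=1.3562 (wall)
  → r_5 = 1.3562
beam 6: φ=90°, α=150°
  d=(-0.8660,0.5000)  start (2,6)  tX=0.7506 tY=0.6200  stride 1/|dx|=1.1547 1/|dy|=2.0000
    cross y-line → (2,7), t=0.6200
    cross x-line → (1,7), t=0.7506
    cross x-line → (0,7), t=1.9053 (wall)
  → r_6 = 1.9053
beam 7: φ=135°, α=195°
  d=(-0.9659,-0.2588)  start (2,6)  tX=0.6729 tY=2.6660  stride 1/|dx|=1.0353 1/|dy|=3.8637
    cross x-line → (1,6), t=0.6729
    cross x-line → (0,6), t=1.7082 (wall)
  → r_7 = 1.7082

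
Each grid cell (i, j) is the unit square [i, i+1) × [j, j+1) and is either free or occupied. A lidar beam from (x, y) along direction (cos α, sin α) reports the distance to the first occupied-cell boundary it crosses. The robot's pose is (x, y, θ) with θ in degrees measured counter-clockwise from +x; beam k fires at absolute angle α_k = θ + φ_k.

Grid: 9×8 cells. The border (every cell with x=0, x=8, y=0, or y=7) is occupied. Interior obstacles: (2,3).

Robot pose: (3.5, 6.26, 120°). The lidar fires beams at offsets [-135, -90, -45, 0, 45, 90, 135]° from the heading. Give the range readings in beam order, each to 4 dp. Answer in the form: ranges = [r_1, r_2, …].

beam 1: φ=-135°, α=345°
  d=(0.9659,-0.2588)  start (3,6)  tX=0.5176 tY=1.0046  stride 1/|dx|=1.0353 1/|dy|=3.8637
    cross x-line → (4,6), t=0.5176
    cross y-line → (4,5), t=1.0046
    cross x-line → (5,5), t=1.5529
    cross x-line → (6,5), t=2.5882
    cross x-line → (7,5), t=3.6235
    cross x-line → (8,5), t=4.6587 (wall)
  → r_1 = 4.6587
beam 2: φ=-90°, α=30°
  d=(0.8660,0.5000)  start (3,6)  tX=0.5774 tY=1.4800  stride 1/|dx|=1.1547 1/|dy|=2.0000
    cross x-line → (4,6), t=0.5774
    cross y-line → (4,7), t=1.4800 (wall)
  → r_2 = 1.4800
beam 3: φ=-45°, α=75°
  d=(0.2588,0.9659)  start (3,6)  tX=1.9319 tY=0.7661  stride 1/|dx|=3.8637 1/|dy|=1.0353
    cross y-line → (3,7), t=0.7661 (wall)
  → r_3 = 0.7661
beam 4: φ=0°, α=120°
  d=(-0.5000,0.8660)  start (3,6)  tX=1.0000 tY=0.8545  stride 1/|dx|=2.0000 1/|dy|=1.1547
    cross y-line → (3,7), t=0.8545 (wall)
  → r_4 = 0.8545
beam 5: φ=45°, α=165°
  d=(-0.9659,0.2588)  start (3,6)  tX=0.5176 tY=2.8591  stride 1/|dx|=1.0353 1/|dy|=3.8637
    cross x-line → (2,6), t=0.5176
    cross x-line → (1,6), t=1.5529
    cross x-line → (0,6), t=2.5882 (wall)
  → r_5 = 2.5882
beam 6: φ=90°, α=210°
  d=(-0.8660,-0.5000)  start (3,6)  tX=0.5774 tY=0.5200  stride 1/|dx|=1.1547 1/|dy|=2.0000
    cross y-line → (3,5), t=0.5200
    cross x-line → (2,5), t=0.5774
    cross x-line → (1,5), t=1.7321
    cross y-line → (1,4), t=2.5200
    cross x-line → (0,4), t=2.8868 (wall)
  → r_6 = 2.8868
beam 7: φ=135°, α=255°
  d=(-0.2588,-0.9659)  start (3,6)  tX=1.9319 tY=0.2692  stride 1/|dx|=3.8637 1/|dy|=1.0353
    cross y-line → (3,5), t=0.2692
    cross y-line → (3,4), t=1.3044
    cross x-line → (2,4), t=1.9319
    cross y-line → (2,3), t=2.3397 (wall)
  → r_7 = 2.3397

ranges = [4.6587, 1.4800, 0.7661, 0.8545, 2.5882, 2.8868, 2.3397]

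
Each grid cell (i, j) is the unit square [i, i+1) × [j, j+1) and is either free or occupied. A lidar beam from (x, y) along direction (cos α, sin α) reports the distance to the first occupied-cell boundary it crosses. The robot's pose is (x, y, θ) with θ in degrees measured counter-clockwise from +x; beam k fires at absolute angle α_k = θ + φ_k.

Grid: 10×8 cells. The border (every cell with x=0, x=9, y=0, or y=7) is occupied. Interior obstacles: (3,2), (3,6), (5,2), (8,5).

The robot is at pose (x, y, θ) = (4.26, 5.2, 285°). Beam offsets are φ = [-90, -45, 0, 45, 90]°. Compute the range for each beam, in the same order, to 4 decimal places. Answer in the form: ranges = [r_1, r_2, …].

beam 1: φ=-90°, α=195°
  cosα=-0.9659 sinα=-0.2588 | (4,5) | tMaxX 0.2692 tMaxY 0.7727 | tΔX 1.0353 tΔY 3.8637
    t=0.2692 [x] (3,5)
    t=0.7727 [y] (3,4)
    t=1.3044 [x] (2,4)
    t=2.3397 [x] (1,4)
    t=3.3750 [x] (0,4) — stop
  → r_1 = 3.3750
beam 2: φ=-45°, α=240°
  cosα=-0.5000 sinα=-0.8660 | (4,5) | tMaxX 0.5200 tMaxY 0.2309 | tΔX 2.0000 tΔY 1.1547
    t=0.2309 [y] (4,4)
    t=0.5200 [x] (3,4)
    t=1.3856 [y] (3,3)
    t=2.5200 [x] (2,3)
    t=2.5403 [y] (2,2)
    t=3.6950 [y] (2,1)
    t=4.5200 [x] (1,1)
    t=4.8497 [y] (1,0) — stop
  → r_2 = 4.8497
beam 3: φ=0°, α=285°
  cosα=0.2588 sinα=-0.9659 | (4,5) | tMaxX 2.8591 tMaxY 0.2071 | tΔX 3.8637 tΔY 1.0353
    t=0.2071 [y] (4,4)
    t=1.2423 [y] (4,3)
    t=2.2776 [y] (4,2)
    t=2.8591 [x] (5,2) — stop
  → r_3 = 2.8591
beam 4: φ=45°, α=330°
  cosα=0.8660 sinα=-0.5000 | (4,5) | tMaxX 0.8545 tMaxY 0.4000 | tΔX 1.1547 tΔY 2.0000
    t=0.4000 [y] (4,4)
    t=0.8545 [x] (5,4)
    t=2.0092 [x] (6,4)
    t=2.4000 [y] (6,3)
    t=3.1639 [x] (7,3)
    t=4.3186 [x] (8,3)
    t=4.4000 [y] (8,2)
    t=5.4733 [x] (9,2) — stop
  → r_4 = 5.4733
beam 5: φ=90°, α=15°
  cosα=0.9659 sinα=0.2588 | (4,5) | tMaxX 0.7661 tMaxY 3.0910 | tΔX 1.0353 tΔY 3.8637
    t=0.7661 [x] (5,5)
    t=1.8014 [x] (6,5)
    t=2.8367 [x] (7,5)
    t=3.0910 [y] (7,6)
    t=3.8719 [x] (8,6)
    t=4.9072 [x] (9,6) — stop
  → r_5 = 4.9072

ranges = [3.3750, 4.8497, 2.8591, 5.4733, 4.9072]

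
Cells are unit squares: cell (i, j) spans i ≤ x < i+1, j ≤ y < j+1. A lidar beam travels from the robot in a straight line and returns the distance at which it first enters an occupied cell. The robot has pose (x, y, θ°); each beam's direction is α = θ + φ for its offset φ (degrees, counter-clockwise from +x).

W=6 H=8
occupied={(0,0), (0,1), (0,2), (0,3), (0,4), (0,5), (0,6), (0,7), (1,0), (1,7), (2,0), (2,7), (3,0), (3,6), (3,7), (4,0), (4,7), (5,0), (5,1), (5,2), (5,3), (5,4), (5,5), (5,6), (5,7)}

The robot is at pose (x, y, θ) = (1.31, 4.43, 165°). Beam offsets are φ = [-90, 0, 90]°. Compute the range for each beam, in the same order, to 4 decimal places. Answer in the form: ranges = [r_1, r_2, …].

ranges = [2.6607, 0.3209, 1.1977]

beam 1: φ=-90°, α=75°
  cosα=0.2588 sinα=0.9659 | (1,4) | tMaxX 2.6660 tMaxY 0.5901 | tΔX 3.8637 tΔY 1.0353
    t=0.5901 [y] (1,5)
    t=1.6254 [y] (1,6)
    t=2.6607 [y] (1,7) — stop
  → r_1 = 2.6607
beam 2: φ=0°, α=165°
  cosα=-0.9659 sinα=0.2588 | (1,4) | tMaxX 0.3209 tMaxY 2.2023 | tΔX 1.0353 tΔY 3.8637
    t=0.3209 [x] (0,4) — stop
  → r_2 = 0.3209
beam 3: φ=90°, α=255°
  cosα=-0.2588 sinα=-0.9659 | (1,4) | tMaxX 1.1977 tMaxY 0.4452 | tΔX 3.8637 tΔY 1.0353
    t=0.4452 [y] (1,3)
    t=1.1977 [x] (0,3) — stop
  → r_3 = 1.1977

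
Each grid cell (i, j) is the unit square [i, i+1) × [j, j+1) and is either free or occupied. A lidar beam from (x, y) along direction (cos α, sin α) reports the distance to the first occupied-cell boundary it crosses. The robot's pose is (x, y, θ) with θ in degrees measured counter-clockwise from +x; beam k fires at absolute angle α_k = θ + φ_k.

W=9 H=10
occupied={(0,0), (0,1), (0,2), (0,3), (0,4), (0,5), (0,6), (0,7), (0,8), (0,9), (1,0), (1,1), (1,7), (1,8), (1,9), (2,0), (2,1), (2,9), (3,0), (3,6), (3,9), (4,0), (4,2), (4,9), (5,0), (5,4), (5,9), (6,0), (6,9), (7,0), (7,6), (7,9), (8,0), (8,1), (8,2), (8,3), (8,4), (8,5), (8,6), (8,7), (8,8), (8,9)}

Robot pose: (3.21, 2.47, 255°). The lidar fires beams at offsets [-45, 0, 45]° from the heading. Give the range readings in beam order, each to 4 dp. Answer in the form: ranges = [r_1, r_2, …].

beam 1: φ=-45°, α=210°
  cosα=-0.8660 sinα=-0.5000 | (3,2) | tMaxX 0.2425 tMaxY 0.9400 | tΔX 1.1547 tΔY 2.0000
    t=0.2425 [x] (2,2)
    t=0.9400 [y] (2,1) — stop
  → r_1 = 0.9400
beam 2: φ=0°, α=255°
  cosα=-0.2588 sinα=-0.9659 | (3,2) | tMaxX 0.8114 tMaxY 0.4866 | tΔX 3.8637 tΔY 1.0353
    t=0.4866 [y] (3,1)
    t=0.8114 [x] (2,1) — stop
  → r_2 = 0.8114
beam 3: φ=45°, α=300°
  cosα=0.5000 sinα=-0.8660 | (3,2) | tMaxX 1.5800 tMaxY 0.5427 | tΔX 2.0000 tΔY 1.1547
    t=0.5427 [y] (3,1)
    t=1.5800 [x] (4,1)
    t=1.6974 [y] (4,0) — stop
  → r_3 = 1.6974

ranges = [0.9400, 0.8114, 1.6974]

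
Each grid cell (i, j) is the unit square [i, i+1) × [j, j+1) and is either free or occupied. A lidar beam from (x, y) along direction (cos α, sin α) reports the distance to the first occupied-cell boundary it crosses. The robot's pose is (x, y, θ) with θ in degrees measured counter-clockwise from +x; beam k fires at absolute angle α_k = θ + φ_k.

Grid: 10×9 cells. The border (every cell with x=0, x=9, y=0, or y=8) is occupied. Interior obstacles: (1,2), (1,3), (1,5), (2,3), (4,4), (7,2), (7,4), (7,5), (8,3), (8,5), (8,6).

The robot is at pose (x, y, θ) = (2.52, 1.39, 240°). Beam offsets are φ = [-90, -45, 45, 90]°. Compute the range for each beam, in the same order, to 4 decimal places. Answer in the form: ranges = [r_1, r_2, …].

ranges = [1.2200, 1.5068, 0.4038, 0.7800]

beam 1: φ=-90°, α=150°
  direction (-0.8660, 0.5000); cell (2,1); t to first gridline: x 0.6004, y 1.2200 (then +1.1547 / +2.0000)
    (1,1) via x @ 0.6004
    (1,2) via y @ 1.2200  # hit
  → r_1 = 1.2200
beam 2: φ=-45°, α=195°
  direction (-0.9659, -0.2588); cell (2,1); t to first gridline: x 0.5383, y 1.5068 (then +1.0353 / +3.8637)
    (1,1) via x @ 0.5383
    (1,0) via y @ 1.5068  # hit
  → r_2 = 1.5068
beam 3: φ=45°, α=285°
  direction (0.2588, -0.9659); cell (2,1); t to first gridline: x 1.8546, y 0.4038 (then +3.8637 / +1.0353)
    (2,0) via y @ 0.4038  # hit
  → r_3 = 0.4038
beam 4: φ=90°, α=330°
  direction (0.8660, -0.5000); cell (2,1); t to first gridline: x 0.5543, y 0.7800 (then +1.1547 / +2.0000)
    (3,1) via x @ 0.5543
    (3,0) via y @ 0.7800  # hit
  → r_4 = 0.7800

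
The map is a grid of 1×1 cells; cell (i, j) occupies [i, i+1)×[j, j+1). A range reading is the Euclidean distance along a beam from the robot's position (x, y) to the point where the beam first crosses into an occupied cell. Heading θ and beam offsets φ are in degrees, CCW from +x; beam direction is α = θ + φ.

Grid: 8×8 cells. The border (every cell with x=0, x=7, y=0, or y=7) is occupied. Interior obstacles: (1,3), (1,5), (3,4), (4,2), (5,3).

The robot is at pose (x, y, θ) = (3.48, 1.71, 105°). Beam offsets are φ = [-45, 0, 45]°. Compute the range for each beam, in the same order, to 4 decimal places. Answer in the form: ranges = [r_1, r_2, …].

ranges = [1.0400, 5.4766, 2.5800]

beam 1: φ=-45°, α=60°
  d=(0.5000,0.8660)  start (3,1)  tX=1.0400 tY=0.3349  stride 1/|dx|=2.0000 1/|dy|=1.1547
    cross y-line → (3,2), t=0.3349
    cross x-line → (4,2), t=1.0400 (wall)
  → r_1 = 1.0400
beam 2: φ=0°, α=105°
  d=(-0.2588,0.9659)  start (3,1)  tX=1.8546 tY=0.3002  stride 1/|dx|=3.8637 1/|dy|=1.0353
    cross y-line → (3,2), t=0.3002
    cross y-line → (3,3), t=1.3355
    cross x-line → (2,3), t=1.8546
    cross y-line → (2,4), t=2.3708
    cross y-line → (2,5), t=3.4061
    cross y-line → (2,6), t=4.4413
    cross y-line → (2,7), t=5.4766 (wall)
  → r_2 = 5.4766
beam 3: φ=45°, α=150°
  d=(-0.8660,0.5000)  start (3,1)  tX=0.5543 tY=0.5800  stride 1/|dx|=1.1547 1/|dy|=2.0000
    cross x-line → (2,1), t=0.5543
    cross y-line → (2,2), t=0.5800
    cross x-line → (1,2), t=1.7090
    cross y-line → (1,3), t=2.5800 (wall)
  → r_3 = 2.5800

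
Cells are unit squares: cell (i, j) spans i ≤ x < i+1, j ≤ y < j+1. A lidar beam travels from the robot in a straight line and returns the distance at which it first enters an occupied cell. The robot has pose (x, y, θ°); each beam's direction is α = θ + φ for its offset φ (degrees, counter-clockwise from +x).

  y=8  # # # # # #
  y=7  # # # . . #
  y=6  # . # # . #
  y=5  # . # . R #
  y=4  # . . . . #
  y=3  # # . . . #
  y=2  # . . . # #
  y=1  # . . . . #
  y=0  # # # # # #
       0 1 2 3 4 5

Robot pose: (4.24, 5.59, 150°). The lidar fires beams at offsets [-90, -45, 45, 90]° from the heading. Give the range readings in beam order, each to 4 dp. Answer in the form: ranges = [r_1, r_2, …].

ranges = [1.5200, 0.9273, 1.2837, 5.3001]

beam 1: φ=-90°, α=60°
  direction (0.5000, 0.8660); cell (4,5); t to first gridline: x 1.5200, y 0.4734 (then +2.0000 / +1.1547)
    (4,6) via y @ 0.4734
    (5,6) via x @ 1.5200  # hit
  → r_1 = 1.5200
beam 2: φ=-45°, α=105°
  direction (-0.2588, 0.9659); cell (4,5); t to first gridline: x 0.9273, y 0.4245 (then +3.8637 / +1.0353)
    (4,6) via y @ 0.4245
    (3,6) via x @ 0.9273  # hit
  → r_2 = 0.9273
beam 3: φ=45°, α=195°
  direction (-0.9659, -0.2588); cell (4,5); t to first gridline: x 0.2485, y 2.2796 (then +1.0353 / +3.8637)
    (3,5) via x @ 0.2485
    (2,5) via x @ 1.2837  # hit
  → r_3 = 1.2837
beam 4: φ=90°, α=240°
  direction (-0.5000, -0.8660); cell (4,5); t to first gridline: x 0.4800, y 0.6813 (then +2.0000 / +1.1547)
    (3,5) via x @ 0.4800
    (3,4) via y @ 0.6813
    (3,3) via y @ 1.8360
    (2,3) via x @ 2.4800
    (2,2) via y @ 2.9907
    (2,1) via y @ 4.1454
    (1,1) via x @ 4.4800
    (1,0) via y @ 5.3001  # hit
  → r_4 = 5.3001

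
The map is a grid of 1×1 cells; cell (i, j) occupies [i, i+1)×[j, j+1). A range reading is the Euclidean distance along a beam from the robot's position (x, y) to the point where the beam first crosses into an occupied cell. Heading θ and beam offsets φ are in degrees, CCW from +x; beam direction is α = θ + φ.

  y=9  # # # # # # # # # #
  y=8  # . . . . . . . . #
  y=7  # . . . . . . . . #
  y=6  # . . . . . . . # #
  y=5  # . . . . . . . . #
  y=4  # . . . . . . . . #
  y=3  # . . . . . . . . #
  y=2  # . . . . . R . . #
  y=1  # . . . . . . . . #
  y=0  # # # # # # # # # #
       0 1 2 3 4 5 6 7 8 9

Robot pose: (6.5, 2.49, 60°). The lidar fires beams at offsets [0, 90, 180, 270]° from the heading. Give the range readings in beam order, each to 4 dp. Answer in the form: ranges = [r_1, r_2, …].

ranges = [4.0530, 6.3509, 1.7205, 2.8868]

beam 1: φ=0°, α=60°
  cosα=0.5000 sinα=0.8660 | (6,2) | tMaxX 1.0000 tMaxY 0.5889 | tΔX 2.0000 tΔY 1.1547
    t=0.5889 [y] (6,3)
    t=1.0000 [x] (7,3)
    t=1.7436 [y] (7,4)
    t=2.8983 [y] (7,5)
    t=3.0000 [x] (8,5)
    t=4.0530 [y] (8,6) — stop
  → r_1 = 4.0530
beam 2: φ=90°, α=150°
  cosα=-0.8660 sinα=0.5000 | (6,2) | tMaxX 0.5774 tMaxY 1.0200 | tΔX 1.1547 tΔY 2.0000
    t=0.5774 [x] (5,2)
    t=1.0200 [y] (5,3)
    t=1.7321 [x] (4,3)
    t=2.8868 [x] (3,3)
    t=3.0200 [y] (3,4)
    t=4.0415 [x] (2,4)
    t=5.0200 [y] (2,5)
    t=5.1962 [x] (1,5)
    t=6.3509 [x] (0,5) — stop
  → r_2 = 6.3509
beam 3: φ=180°, α=240°
  cosα=-0.5000 sinα=-0.8660 | (6,2) | tMaxX 1.0000 tMaxY 0.5658 | tΔX 2.0000 tΔY 1.1547
    t=0.5658 [y] (6,1)
    t=1.0000 [x] (5,1)
    t=1.7205 [y] (5,0) — stop
  → r_3 = 1.7205
beam 4: φ=270°, α=330°
  cosα=0.8660 sinα=-0.5000 | (6,2) | tMaxX 0.5774 tMaxY 0.9800 | tΔX 1.1547 tΔY 2.0000
    t=0.5774 [x] (7,2)
    t=0.9800 [y] (7,1)
    t=1.7321 [x] (8,1)
    t=2.8868 [x] (9,1) — stop
  → r_4 = 2.8868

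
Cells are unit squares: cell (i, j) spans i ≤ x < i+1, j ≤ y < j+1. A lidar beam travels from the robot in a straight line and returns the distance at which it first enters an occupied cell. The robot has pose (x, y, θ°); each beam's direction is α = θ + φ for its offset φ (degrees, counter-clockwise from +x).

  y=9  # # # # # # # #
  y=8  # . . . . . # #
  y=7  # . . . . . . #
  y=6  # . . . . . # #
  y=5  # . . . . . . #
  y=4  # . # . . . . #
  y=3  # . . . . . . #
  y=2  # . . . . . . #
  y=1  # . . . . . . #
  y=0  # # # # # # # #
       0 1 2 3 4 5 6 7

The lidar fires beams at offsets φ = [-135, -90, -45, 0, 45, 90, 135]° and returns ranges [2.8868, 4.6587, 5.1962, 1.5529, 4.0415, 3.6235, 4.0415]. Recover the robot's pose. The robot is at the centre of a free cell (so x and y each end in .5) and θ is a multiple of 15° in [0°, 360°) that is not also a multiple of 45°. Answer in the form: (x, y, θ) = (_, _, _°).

(x, y, θ) = (4.5, 4.5, 165°)

Enumerate (i+0.5, j+0.5, θ) over the 45 free cells and 16 admissible headings. For each, cast all 7 beams and compare to the given ranges.
  (4.5, 3.5, 210°): beam 1 = 5.6940 ≠ 2.8868 ✗
  (1.5, 1.5, 60°): beam 1 = 0.5176 ≠ 2.8868 ✗
  (6.5, 5.5, 210°): beam 1 = 0.5176 ≠ 2.8868 ✗
  (5.5, 5.5, 165°): beam 1 = 1.0000 ≠ 2.8868 ✗
  …
  (4.5, 4.5, 165°): r_1=2.8868, r_2=4.6587, r_3=5.1962, r_4=1.5529, r_5=4.0415, r_6=3.6235, r_7=4.0415 — all match ✓
Only this pose fits every beam.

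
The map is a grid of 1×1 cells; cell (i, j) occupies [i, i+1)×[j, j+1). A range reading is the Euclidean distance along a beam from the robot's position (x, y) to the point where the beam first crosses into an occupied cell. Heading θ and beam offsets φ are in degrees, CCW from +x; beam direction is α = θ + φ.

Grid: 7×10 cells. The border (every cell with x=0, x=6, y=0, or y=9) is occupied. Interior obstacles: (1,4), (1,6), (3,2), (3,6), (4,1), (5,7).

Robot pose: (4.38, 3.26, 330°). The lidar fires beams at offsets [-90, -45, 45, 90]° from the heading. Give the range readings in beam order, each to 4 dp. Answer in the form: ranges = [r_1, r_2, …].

ranges = [0.7600, 1.3044, 1.6771, 3.2400]

beam 1: φ=-90°, α=240°
  d=(-0.5000,-0.8660)  start (4,3)  tX=0.7600 tY=0.3002  stride 1/|dx|=2.0000 1/|dy|=1.1547
    cross y-line → (4,2), t=0.3002
    cross x-line → (3,2), t=0.7600 (wall)
  → r_1 = 0.7600
beam 2: φ=-45°, α=285°
  d=(0.2588,-0.9659)  start (4,3)  tX=2.3955 tY=0.2692  stride 1/|dx|=3.8637 1/|dy|=1.0353
    cross y-line → (4,2), t=0.2692
    cross y-line → (4,1), t=1.3044 (wall)
  → r_2 = 1.3044
beam 3: φ=45°, α=15°
  d=(0.9659,0.2588)  start (4,3)  tX=0.6419 tY=2.8591  stride 1/|dx|=1.0353 1/|dy|=3.8637
    cross x-line → (5,3), t=0.6419
    cross x-line → (6,3), t=1.6771 (wall)
  → r_3 = 1.6771
beam 4: φ=90°, α=60°
  d=(0.5000,0.8660)  start (4,3)  tX=1.2400 tY=0.8545  stride 1/|dx|=2.0000 1/|dy|=1.1547
    cross y-line → (4,4), t=0.8545
    cross x-line → (5,4), t=1.2400
    cross y-line → (5,5), t=2.0092
    cross y-line → (5,6), t=3.1639
    cross x-line → (6,6), t=3.2400 (wall)
  → r_4 = 3.2400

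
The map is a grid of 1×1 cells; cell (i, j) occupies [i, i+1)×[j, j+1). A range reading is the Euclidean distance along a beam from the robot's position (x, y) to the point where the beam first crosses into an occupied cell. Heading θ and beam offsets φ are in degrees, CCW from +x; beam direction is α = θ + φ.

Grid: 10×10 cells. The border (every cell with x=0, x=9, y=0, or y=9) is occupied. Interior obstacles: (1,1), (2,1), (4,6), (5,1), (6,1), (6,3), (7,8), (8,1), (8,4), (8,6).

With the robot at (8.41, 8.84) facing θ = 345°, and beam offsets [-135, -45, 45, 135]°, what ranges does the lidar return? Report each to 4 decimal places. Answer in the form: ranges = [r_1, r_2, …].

beam 1: φ=-135°, α=210°
  direction (-0.8660, -0.5000); cell (8,8); t to first gridline: x 0.4734, y 1.6800 (then +1.1547 / +2.0000)
    (7,8) via x @ 0.4734  # hit
  → r_1 = 0.4734
beam 2: φ=-45°, α=300°
  direction (0.5000, -0.8660); cell (8,8); t to first gridline: x 1.1800, y 0.9699 (then +2.0000 / +1.1547)
    (8,7) via y @ 0.9699
    (9,7) via x @ 1.1800  # hit
  → r_2 = 1.1800
beam 3: φ=45°, α=30°
  direction (0.8660, 0.5000); cell (8,8); t to first gridline: x 0.6813, y 0.3200 (then +1.1547 / +2.0000)
    (8,9) via y @ 0.3200  # hit
  → r_3 = 0.3200
beam 4: φ=135°, α=120°
  direction (-0.5000, 0.8660); cell (8,8); t to first gridline: x 0.8200, y 0.1848 (then +2.0000 / +1.1547)
    (8,9) via y @ 0.1848  # hit
  → r_4 = 0.1848

ranges = [0.4734, 1.1800, 0.3200, 0.1848]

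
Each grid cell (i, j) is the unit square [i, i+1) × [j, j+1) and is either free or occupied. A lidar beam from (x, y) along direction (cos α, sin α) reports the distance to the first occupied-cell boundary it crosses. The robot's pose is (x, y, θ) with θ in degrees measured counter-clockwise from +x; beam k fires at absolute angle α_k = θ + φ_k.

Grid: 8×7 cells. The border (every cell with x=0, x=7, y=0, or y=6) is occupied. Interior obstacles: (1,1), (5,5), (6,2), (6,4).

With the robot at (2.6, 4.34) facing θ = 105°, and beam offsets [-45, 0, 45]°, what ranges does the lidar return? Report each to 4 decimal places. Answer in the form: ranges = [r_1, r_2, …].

beam 1: φ=-45°, α=60°
  d=(0.5000,0.8660)  start (2,4)  tX=0.8000 tY=0.7621  stride 1/|dx|=2.0000 1/|dy|=1.1547
    cross y-line → (2,5), t=0.7621
    cross x-line → (3,5), t=0.8000
    cross y-line → (3,6), t=1.9168 (wall)
  → r_1 = 1.9168
beam 2: φ=0°, α=105°
  d=(-0.2588,0.9659)  start (2,4)  tX=2.3182 tY=0.6833  stride 1/|dx|=3.8637 1/|dy|=1.0353
    cross y-line → (2,5), t=0.6833
    cross y-line → (2,6), t=1.7186 (wall)
  → r_2 = 1.7186
beam 3: φ=45°, α=150°
  d=(-0.8660,0.5000)  start (2,4)  tX=0.6928 tY=1.3200  stride 1/|dx|=1.1547 1/|dy|=2.0000
    cross x-line → (1,4), t=0.6928
    cross y-line → (1,5), t=1.3200
    cross x-line → (0,5), t=1.8475 (wall)
  → r_3 = 1.8475

ranges = [1.9168, 1.7186, 1.8475]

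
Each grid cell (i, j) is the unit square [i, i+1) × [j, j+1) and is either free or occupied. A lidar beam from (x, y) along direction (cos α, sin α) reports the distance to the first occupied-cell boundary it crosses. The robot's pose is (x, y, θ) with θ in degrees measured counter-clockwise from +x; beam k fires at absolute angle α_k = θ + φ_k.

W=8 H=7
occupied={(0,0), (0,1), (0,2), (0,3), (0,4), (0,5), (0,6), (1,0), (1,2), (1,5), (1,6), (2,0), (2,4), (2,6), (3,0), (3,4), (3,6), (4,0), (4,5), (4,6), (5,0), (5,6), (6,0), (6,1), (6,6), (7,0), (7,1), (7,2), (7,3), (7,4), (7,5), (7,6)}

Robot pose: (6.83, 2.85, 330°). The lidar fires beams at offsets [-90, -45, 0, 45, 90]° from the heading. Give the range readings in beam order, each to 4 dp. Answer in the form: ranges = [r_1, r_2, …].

beam 1: φ=-90°, α=240°
  direction (-0.5000, -0.8660); cell (6,2); t to first gridline: x 1.6600, y 0.9815 (then +2.0000 / +1.1547)
    (6,1) via y @ 0.9815  # hit
  → r_1 = 0.9815
beam 2: φ=-45°, α=285°
  direction (0.2588, -0.9659); cell (6,2); t to first gridline: x 0.6568, y 0.8800 (then +3.8637 / +1.0353)
    (7,2) via x @ 0.6568  # hit
  → r_2 = 0.6568
beam 3: φ=0°, α=330°
  direction (0.8660, -0.5000); cell (6,2); t to first gridline: x 0.1963, y 1.7000 (then +1.1547 / +2.0000)
    (7,2) via x @ 0.1963  # hit
  → r_3 = 0.1963
beam 4: φ=45°, α=15°
  direction (0.9659, 0.2588); cell (6,2); t to first gridline: x 0.1760, y 0.5796 (then +1.0353 / +3.8637)
    (7,2) via x @ 0.1760  # hit
  → r_4 = 0.1760
beam 5: φ=90°, α=60°
  direction (0.5000, 0.8660); cell (6,2); t to first gridline: x 0.3400, y 0.1732 (then +2.0000 / +1.1547)
    (6,3) via y @ 0.1732
    (7,3) via x @ 0.3400  # hit
  → r_5 = 0.3400

ranges = [0.9815, 0.6568, 0.1963, 0.1760, 0.3400]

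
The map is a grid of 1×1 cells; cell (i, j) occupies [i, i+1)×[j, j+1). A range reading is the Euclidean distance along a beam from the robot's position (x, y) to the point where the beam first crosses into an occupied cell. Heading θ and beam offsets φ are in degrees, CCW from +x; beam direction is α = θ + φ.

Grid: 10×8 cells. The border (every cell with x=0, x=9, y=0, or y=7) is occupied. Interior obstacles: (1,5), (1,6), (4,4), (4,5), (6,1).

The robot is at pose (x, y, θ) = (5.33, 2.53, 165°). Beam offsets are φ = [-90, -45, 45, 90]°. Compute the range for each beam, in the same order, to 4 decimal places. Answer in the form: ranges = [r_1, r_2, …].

beam 1: φ=-90°, α=75°
  d=(0.2588,0.9659)  start (5,2)  tX=2.5887 tY=0.4866  stride 1/|dx|=3.8637 1/|dy|=1.0353
    cross y-line → (5,3), t=0.4866
    cross y-line → (5,4), t=1.5219
    cross y-line → (5,5), t=2.5571
    cross x-line → (6,5), t=2.5887
    cross y-line → (6,6), t=3.5924
    cross y-line → (6,7), t=4.6277 (wall)
  → r_1 = 4.6277
beam 2: φ=-45°, α=120°
  d=(-0.5000,0.8660)  start (5,2)  tX=0.6600 tY=0.5427  stride 1/|dx|=2.0000 1/|dy|=1.1547
    cross y-line → (5,3), t=0.5427
    cross x-line → (4,3), t=0.6600
    cross y-line → (4,4), t=1.6974 (wall)
  → r_2 = 1.6974
beam 3: φ=45°, α=210°
  d=(-0.8660,-0.5000)  start (5,2)  tX=0.3811 tY=1.0600  stride 1/|dx|=1.1547 1/|dy|=2.0000
    cross x-line → (4,2), t=0.3811
    cross y-line → (4,1), t=1.0600
    cross x-line → (3,1), t=1.5358
    cross x-line → (2,1), t=2.6905
    cross y-line → (2,0), t=3.0600 (wall)
  → r_3 = 3.0600
beam 4: φ=90°, α=255°
  d=(-0.2588,-0.9659)  start (5,2)  tX=1.2750 tY=0.5487  stride 1/|dx|=3.8637 1/|dy|=1.0353
    cross y-line → (5,1), t=0.5487
    cross x-line → (4,1), t=1.2750
    cross y-line → (4,0), t=1.5840 (wall)
  → r_4 = 1.5840

ranges = [4.6277, 1.6974, 3.0600, 1.5840]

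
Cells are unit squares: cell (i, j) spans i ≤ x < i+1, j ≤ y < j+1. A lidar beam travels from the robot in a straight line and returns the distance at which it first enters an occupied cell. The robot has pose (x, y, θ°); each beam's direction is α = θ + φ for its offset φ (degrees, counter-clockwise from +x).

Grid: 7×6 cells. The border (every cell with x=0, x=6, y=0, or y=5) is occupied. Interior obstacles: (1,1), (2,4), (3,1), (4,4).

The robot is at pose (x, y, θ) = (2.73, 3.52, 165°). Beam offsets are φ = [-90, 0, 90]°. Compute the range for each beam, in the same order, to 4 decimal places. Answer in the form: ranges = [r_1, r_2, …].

beam 1: φ=-90°, α=75°
  direction (0.2588, 0.9659); cell (2,3); t to first gridline: x 1.0432, y 0.4969 (then +3.8637 / +1.0353)
    (2,4) via y @ 0.4969  # hit
  → r_1 = 0.4969
beam 2: φ=0°, α=165°
  direction (-0.9659, 0.2588); cell (2,3); t to first gridline: x 0.7558, y 1.8546 (then +1.0353 / +3.8637)
    (1,3) via x @ 0.7558
    (0,3) via x @ 1.7910  # hit
  → r_2 = 1.7910
beam 3: φ=90°, α=255°
  direction (-0.2588, -0.9659); cell (2,3); t to first gridline: x 2.8205, y 0.5383 (then +3.8637 / +1.0353)
    (2,2) via y @ 0.5383
    (2,1) via y @ 1.5736
    (2,0) via y @ 2.6089  # hit
  → r_3 = 2.6089

ranges = [0.4969, 1.7910, 2.6089]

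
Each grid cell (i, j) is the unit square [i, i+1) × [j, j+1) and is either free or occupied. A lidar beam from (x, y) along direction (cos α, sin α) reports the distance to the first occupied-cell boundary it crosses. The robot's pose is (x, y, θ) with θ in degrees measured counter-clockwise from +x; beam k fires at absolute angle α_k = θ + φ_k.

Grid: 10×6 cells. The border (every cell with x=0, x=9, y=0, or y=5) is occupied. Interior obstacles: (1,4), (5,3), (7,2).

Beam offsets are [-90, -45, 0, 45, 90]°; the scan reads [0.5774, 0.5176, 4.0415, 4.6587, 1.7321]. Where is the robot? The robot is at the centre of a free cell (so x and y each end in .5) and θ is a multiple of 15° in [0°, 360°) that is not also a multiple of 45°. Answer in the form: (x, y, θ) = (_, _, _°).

(x, y, θ) = (5.5, 2.5, 150°)

Candidates: 29 free-cell centres × 16 headings = 464 poses. Raycast each; keep the one whose scan matches to 4 dp.
  (2.5, 4.5, 120°): beam 1 = 1.0000 ≠ 0.5774 ✗
  (5.5, 2.5, 15°): beam 1 = 1.5529 ≠ 0.5774 ✗
  (2.5, 3.5, 165°): beam 1 = 1.5529 ≠ 0.5774 ✗
  (5.5, 1.5, 150°): beam 1 = 4.0415 ≠ 0.5774 ✗
  …
  (5.5, 2.5, 150°): r_1=0.5774, r_2=0.5176, r_3=4.0415, r_4=4.6587, r_5=1.7321 — all match ✓
Unique over the lattice → pose = (5.5, 2.5, 150°).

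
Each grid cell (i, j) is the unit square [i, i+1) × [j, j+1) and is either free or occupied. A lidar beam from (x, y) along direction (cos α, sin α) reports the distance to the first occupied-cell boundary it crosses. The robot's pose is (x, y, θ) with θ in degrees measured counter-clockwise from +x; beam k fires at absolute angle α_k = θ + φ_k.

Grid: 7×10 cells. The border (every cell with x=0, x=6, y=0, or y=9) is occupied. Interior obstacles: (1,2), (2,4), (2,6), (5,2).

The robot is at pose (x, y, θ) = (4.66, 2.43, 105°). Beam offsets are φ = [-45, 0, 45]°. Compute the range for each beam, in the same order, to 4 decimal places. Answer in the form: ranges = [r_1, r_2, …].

beam 1: φ=-45°, α=60°
  cosα=0.5000 sinα=0.8660 | (4,2) | tMaxX 0.6800 tMaxY 0.6582 | tΔX 2.0000 tΔY 1.1547
    t=0.6582 [y] (4,3)
    t=0.6800 [x] (5,3)
    t=1.8129 [y] (5,4)
    t=2.6800 [x] (6,4) — stop
  → r_1 = 2.6800
beam 2: φ=0°, α=105°
  cosα=-0.2588 sinα=0.9659 | (4,2) | tMaxX 2.5500 tMaxY 0.5901 | tΔX 3.8637 tΔY 1.0353
    t=0.5901 [y] (4,3)
    t=1.6254 [y] (4,4)
    t=2.5500 [x] (3,4)
    t=2.6607 [y] (3,5)
    t=3.6959 [y] (3,6)
    t=4.7312 [y] (3,7)
    t=5.7665 [y] (3,8)
    t=6.4137 [x] (2,8)
    t=6.8018 [y] (2,9) — stop
  → r_2 = 6.8018
beam 3: φ=45°, α=150°
  cosα=-0.8660 sinα=0.5000 | (4,2) | tMaxX 0.7621 tMaxY 1.1400 | tΔX 1.1547 tΔY 2.0000
    t=0.7621 [x] (3,2)
    t=1.1400 [y] (3,3)
    t=1.9168 [x] (2,3)
    t=3.0715 [x] (1,3)
    t=3.1400 [y] (1,4)
    t=4.2262 [x] (0,4) — stop
  → r_3 = 4.2262

ranges = [2.6800, 6.8018, 4.2262]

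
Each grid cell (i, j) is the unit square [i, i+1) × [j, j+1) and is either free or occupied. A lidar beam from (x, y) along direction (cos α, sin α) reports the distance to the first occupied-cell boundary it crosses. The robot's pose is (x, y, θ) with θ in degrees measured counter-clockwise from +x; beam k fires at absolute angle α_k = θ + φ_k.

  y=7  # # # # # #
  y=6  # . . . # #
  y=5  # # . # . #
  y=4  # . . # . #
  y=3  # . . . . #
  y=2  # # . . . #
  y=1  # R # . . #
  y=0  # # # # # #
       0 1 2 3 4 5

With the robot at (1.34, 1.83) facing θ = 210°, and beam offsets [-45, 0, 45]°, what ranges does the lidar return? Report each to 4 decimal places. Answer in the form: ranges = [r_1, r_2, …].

ranges = [0.3520, 0.3926, 0.8593]

beam 1: φ=-45°, α=165°
  dir = (cos 165°, sin 165°) = (-0.9659, 0.2588); from cell (1,1)
  next x-line at t=0.3520, next y-line at t=0.6568; Δt_x=1.0353, Δt_y=3.8637
    x: enter (0,1) at t=0.3520 ← occupied
  → r_1 = 0.3520
beam 2: φ=0°, α=210°
  dir = (cos 210°, sin 210°) = (-0.8660, -0.5000); from cell (1,1)
  next x-line at t=0.3926, next y-line at t=1.6600; Δt_x=1.1547, Δt_y=2.0000
    x: enter (0,1) at t=0.3926 ← occupied
  → r_2 = 0.3926
beam 3: φ=45°, α=255°
  dir = (cos 255°, sin 255°) = (-0.2588, -0.9659); from cell (1,1)
  next x-line at t=1.3137, next y-line at t=0.8593; Δt_x=3.8637, Δt_y=1.0353
    y: enter (1,0) at t=0.8593 ← occupied
  → r_3 = 0.8593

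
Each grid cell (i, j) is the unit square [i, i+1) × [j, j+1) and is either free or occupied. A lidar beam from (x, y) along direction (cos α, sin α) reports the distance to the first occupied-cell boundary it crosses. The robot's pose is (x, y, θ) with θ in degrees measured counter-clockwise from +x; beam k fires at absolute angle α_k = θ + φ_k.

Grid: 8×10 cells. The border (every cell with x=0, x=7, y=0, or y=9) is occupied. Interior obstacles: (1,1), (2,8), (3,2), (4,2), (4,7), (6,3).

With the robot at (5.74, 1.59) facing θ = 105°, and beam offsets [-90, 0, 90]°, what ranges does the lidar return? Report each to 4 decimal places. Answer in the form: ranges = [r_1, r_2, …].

ranges = [1.3044, 5.6008, 2.2796]

beam 1: φ=-90°, α=15°
  cosα=0.9659 sinα=0.2588 | (5,1) | tMaxX 0.2692 tMaxY 1.5841 | tΔX 1.0353 tΔY 3.8637
    t=0.2692 [x] (6,1)
    t=1.3044 [x] (7,1) — stop
  → r_1 = 1.3044
beam 2: φ=0°, α=105°
  cosα=-0.2588 sinα=0.9659 | (5,1) | tMaxX 2.8591 tMaxY 0.4245 | tΔX 3.8637 tΔY 1.0353
    t=0.4245 [y] (5,2)
    t=1.4597 [y] (5,3)
    t=2.4950 [y] (5,4)
    t=2.8591 [x] (4,4)
    t=3.5303 [y] (4,5)
    t=4.5656 [y] (4,6)
    t=5.6008 [y] (4,7) — stop
  → r_2 = 5.6008
beam 3: φ=90°, α=195°
  cosα=-0.9659 sinα=-0.2588 | (5,1) | tMaxX 0.7661 tMaxY 2.2796 | tΔX 1.0353 tΔY 3.8637
    t=0.7661 [x] (4,1)
    t=1.8014 [x] (3,1)
    t=2.2796 [y] (3,0) — stop
  → r_3 = 2.2796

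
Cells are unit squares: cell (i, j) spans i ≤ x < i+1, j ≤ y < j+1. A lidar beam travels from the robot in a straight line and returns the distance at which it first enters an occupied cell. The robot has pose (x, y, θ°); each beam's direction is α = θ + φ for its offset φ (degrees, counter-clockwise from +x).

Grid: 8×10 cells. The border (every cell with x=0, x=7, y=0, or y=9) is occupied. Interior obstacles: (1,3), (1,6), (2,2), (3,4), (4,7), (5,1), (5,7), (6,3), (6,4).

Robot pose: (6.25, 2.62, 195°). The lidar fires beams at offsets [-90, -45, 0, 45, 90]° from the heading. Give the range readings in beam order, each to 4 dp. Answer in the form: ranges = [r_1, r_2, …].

beam 1: φ=-90°, α=105°
  d=(-0.2588,0.9659)  start (6,2)  tX=0.9659 tY=0.3934  stride 1/|dx|=3.8637 1/|dy|=1.0353
    cross y-line → (6,3), t=0.3934 (wall)
  → r_1 = 0.3934
beam 2: φ=-45°, α=150°
  d=(-0.8660,0.5000)  start (6,2)  tX=0.2887 tY=0.7600  stride 1/|dx|=1.1547 1/|dy|=2.0000
    cross x-line → (5,2), t=0.2887
    cross y-line → (5,3), t=0.7600
    cross x-line → (4,3), t=1.4434
    cross x-line → (3,3), t=2.5981
    cross y-line → (3,4), t=2.7600 (wall)
  → r_2 = 2.7600
beam 3: φ=0°, α=195°
  d=(-0.9659,-0.2588)  start (6,2)  tX=0.2588 tY=2.3955  stride 1/|dx|=1.0353 1/|dy|=3.8637
    cross x-line → (5,2), t=0.2588
    cross x-line → (4,2), t=1.2941
    cross x-line → (3,2), t=2.3294
    cross y-line → (3,1), t=2.3955
    cross x-line → (2,1), t=3.3646
    cross x-line → (1,1), t=4.3999
    cross x-line → (0,1), t=5.4352 (wall)
  → r_3 = 5.4352
beam 4: φ=45°, α=240°
  d=(-0.5000,-0.8660)  start (6,2)  tX=0.5000 tY=0.7159  stride 1/|dx|=2.0000 1/|dy|=1.1547
    cross x-line → (5,2), t=0.5000
    cross y-line → (5,1), t=0.7159 (wall)
  → r_4 = 0.7159
beam 5: φ=90°, α=285°
  d=(0.2588,-0.9659)  start (6,2)  tX=2.8978 tY=0.6419  stride 1/|dx|=3.8637 1/|dy|=1.0353
    cross y-line → (6,1), t=0.6419
    cross y-line → (6,0), t=1.6771 (wall)
  → r_5 = 1.6771

ranges = [0.3934, 2.7600, 5.4352, 0.7159, 1.6771]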